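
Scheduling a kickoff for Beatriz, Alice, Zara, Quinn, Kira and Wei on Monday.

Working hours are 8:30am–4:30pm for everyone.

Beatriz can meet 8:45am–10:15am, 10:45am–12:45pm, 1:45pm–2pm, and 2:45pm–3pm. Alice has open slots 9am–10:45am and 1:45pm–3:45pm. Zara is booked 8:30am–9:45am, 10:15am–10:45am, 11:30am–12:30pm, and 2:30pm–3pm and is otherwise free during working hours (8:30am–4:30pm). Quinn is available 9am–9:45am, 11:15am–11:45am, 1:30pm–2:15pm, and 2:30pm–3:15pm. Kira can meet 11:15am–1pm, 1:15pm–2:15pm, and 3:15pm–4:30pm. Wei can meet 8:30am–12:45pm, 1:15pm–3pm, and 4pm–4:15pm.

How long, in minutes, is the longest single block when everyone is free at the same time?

15 minutes

Zara free within 08:30–16:30: 09:45–10:15, 10:45–11:30, 12:30–14:30, 15:00–16:30.
Beatriz ∩ Alice: 09:00–10:15, 13:45–14:00, 14:45–15:00.
Beatriz ∩ Alice ∩ Zara: 09:45–10:15, 13:45–14:00.
Beatriz ∩ Alice ∩ Zara ∩ Quinn: 13:45–14:00.
Beatriz ∩ Alice ∩ Zara ∩ Quinn ∩ Kira: 13:45–14:00.
Beatriz ∩ Alice ∩ Zara ∩ Quinn ∩ Kira ∩ Wei: 13:45–14:00.
Single common window of 15 minutes.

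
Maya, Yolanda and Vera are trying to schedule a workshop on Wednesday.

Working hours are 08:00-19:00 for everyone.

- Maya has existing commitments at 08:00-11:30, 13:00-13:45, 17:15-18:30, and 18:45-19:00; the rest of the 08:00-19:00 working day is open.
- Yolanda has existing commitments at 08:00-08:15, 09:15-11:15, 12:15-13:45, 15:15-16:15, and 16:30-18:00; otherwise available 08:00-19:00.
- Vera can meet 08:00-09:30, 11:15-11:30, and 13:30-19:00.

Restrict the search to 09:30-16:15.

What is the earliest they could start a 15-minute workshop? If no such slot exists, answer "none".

13:45

Maya free within 08:00–19:00: 11:30–13:00, 13:45–17:15, 18:30–18:45.
Yolanda free within 08:00–19:00: 08:15–09:15, 11:15–12:15, 13:45–15:15, 16:15–16:30, 18:00–19:00.
Maya ∩ Yolanda: 11:30–12:15, 13:45–15:15, 16:15–16:30, 18:30–18:45.
Maya ∩ Yolanda ∩ Vera: 13:45–15:15, 16:15–16:30, 18:30–18:45.
Restricted to 09:30–16:15: 13:45–15:15.
Windows ≥ 15 min: 13:45–15:15.
Earliest such window starts at 13:45.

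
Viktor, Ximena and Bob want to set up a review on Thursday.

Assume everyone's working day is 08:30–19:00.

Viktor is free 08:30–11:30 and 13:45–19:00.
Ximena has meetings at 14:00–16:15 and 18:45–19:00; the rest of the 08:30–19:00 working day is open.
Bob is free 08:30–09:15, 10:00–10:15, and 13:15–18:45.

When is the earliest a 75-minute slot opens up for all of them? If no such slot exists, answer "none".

16:15

Ximena free within 08:30–19:00: 08:30–14:00, 16:15–18:45.
Viktor ∩ Ximena: 08:30–11:30, 13:45–14:00, 16:15–18:45.
Viktor ∩ Ximena ∩ Bob: 08:30–09:15, 10:00–10:15, 13:45–14:00, 16:15–18:45.
Windows ≥ 75 min: 16:15–18:45.
Earliest such window starts at 16:15.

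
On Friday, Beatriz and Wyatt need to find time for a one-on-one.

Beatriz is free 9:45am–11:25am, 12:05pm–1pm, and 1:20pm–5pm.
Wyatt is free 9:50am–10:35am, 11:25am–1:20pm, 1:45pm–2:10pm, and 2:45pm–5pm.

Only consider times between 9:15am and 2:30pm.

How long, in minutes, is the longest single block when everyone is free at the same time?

55 minutes

Beatriz ∩ Wyatt: 09:50–10:35, 12:05–13:00, 13:45–14:10, 14:45–17:00.
Restricted to 09:15–14:30: 09:50–10:35, 12:05–13:00, 13:45–14:10.
Common window lengths: 45, 55, 25 min; longest is 55.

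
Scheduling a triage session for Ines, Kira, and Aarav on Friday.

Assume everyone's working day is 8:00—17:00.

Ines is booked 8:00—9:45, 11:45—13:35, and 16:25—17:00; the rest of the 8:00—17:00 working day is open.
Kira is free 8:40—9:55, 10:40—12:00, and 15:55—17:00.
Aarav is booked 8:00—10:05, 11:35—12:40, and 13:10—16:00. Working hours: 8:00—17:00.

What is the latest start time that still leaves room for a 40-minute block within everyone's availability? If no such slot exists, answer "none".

10:55

Ines free within 08:00–17:00: 09:45–11:45, 13:35–16:25.
Aarav free within 08:00–17:00: 10:05–11:35, 12:40–13:10, 16:00–17:00.
Ines ∩ Kira: 09:45–09:55, 10:40–11:45, 15:55–16:25.
Ines ∩ Kira ∩ Aarav: 10:40–11:35, 16:00–16:25.
Windows ≥ 40 min: 10:40–11:35.
Latest start in the last window 10:40–11:35 is 11:35 − 40 min = 10:55.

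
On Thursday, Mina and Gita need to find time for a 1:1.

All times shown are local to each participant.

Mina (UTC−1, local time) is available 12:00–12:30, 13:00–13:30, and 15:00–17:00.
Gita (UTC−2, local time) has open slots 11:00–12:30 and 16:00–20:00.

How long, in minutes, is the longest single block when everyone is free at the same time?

Mina → UTC: 13:00–13:30, 14:00–14:30, 16:00–18:00.
Gita → UTC: 13:00–14:30, 18:00–22:00.
Mina ∩ Gita: 13:00–13:30, 14:00–14:30.
Common window lengths: 30, 30 min; longest is 30.

30 minutes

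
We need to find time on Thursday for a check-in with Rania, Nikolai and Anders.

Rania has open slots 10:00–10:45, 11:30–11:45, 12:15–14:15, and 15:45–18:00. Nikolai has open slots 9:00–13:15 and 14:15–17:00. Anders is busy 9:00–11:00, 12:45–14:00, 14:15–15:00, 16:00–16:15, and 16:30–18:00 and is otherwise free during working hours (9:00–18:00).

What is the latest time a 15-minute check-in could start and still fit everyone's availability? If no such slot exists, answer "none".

Anders free within 09:00–18:00: 11:00–12:45, 14:00–14:15, 15:00–16:00, 16:15–16:30.
Rania ∩ Nikolai: 10:00–10:45, 11:30–11:45, 12:15–13:15, 15:45–17:00.
Rania ∩ Nikolai ∩ Anders: 11:30–11:45, 12:15–12:45, 15:45–16:00, 16:15–16:30.
Windows ≥ 15 min: 11:30–11:45, 12:15–12:45, 15:45–16:00, 16:15–16:30.
Latest start in the last window 16:15–16:30 is 16:30 − 15 min = 16:15.

16:15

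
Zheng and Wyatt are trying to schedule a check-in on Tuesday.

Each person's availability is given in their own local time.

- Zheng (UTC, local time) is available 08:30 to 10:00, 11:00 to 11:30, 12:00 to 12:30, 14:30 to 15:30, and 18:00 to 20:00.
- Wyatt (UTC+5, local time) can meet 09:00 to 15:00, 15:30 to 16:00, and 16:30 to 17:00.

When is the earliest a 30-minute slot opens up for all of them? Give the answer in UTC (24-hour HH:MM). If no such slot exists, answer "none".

08:30

Zheng → UTC: 08:30–10:00, 11:00–11:30, 12:00–12:30, 14:30–15:30, 18:00–20:00.
Wyatt → UTC: 04:00–10:00, 10:30–11:00, 11:30–12:00.
Zheng ∩ Wyatt: 08:30–10:00.
Windows ≥ 30 min: 08:30–10:00.
Earliest such window starts at 08:30.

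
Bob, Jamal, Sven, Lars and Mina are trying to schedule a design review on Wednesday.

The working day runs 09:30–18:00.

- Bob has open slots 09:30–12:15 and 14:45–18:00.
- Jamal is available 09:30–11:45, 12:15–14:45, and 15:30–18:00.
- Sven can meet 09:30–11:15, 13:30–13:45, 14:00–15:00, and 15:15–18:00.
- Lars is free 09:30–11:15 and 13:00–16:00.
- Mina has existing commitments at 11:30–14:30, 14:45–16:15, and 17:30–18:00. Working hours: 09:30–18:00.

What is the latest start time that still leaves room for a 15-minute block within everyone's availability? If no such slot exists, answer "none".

Mina free within 09:30–18:00: 09:30–11:30, 14:30–14:45, 16:15–17:30.
Bob ∩ Jamal: 09:30–11:45, 15:30–18:00.
Bob ∩ Jamal ∩ Sven: 09:30–11:15, 15:30–18:00.
Bob ∩ Jamal ∩ Sven ∩ Lars: 09:30–11:15, 15:30–16:00.
Bob ∩ Jamal ∩ Sven ∩ Lars ∩ Mina: 09:30–11:15.
Windows ≥ 15 min: 09:30–11:15.
Latest start in the last window 09:30–11:15 is 11:15 − 15 min = 11:00.

11:00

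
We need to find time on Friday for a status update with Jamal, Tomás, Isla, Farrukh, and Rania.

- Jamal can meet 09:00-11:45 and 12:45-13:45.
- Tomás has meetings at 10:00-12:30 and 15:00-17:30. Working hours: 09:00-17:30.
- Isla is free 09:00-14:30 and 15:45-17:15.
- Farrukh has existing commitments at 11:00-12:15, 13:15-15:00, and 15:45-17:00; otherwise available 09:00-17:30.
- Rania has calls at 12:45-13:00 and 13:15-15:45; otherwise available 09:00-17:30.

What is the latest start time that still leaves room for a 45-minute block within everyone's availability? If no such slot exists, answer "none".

Tomás free within 09:00–17:30: 09:00–10:00, 12:30–15:00.
Farrukh free within 09:00–17:30: 09:00–11:00, 12:15–13:15, 15:00–15:45, 17:00–17:30.
Rania free within 09:00–17:30: 09:00–12:45, 13:00–13:15, 15:45–17:30.
Jamal ∩ Tomás: 09:00–10:00, 12:45–13:45.
Jamal ∩ Tomás ∩ Isla: 09:00–10:00, 12:45–13:45.
Jamal ∩ Tomás ∩ Isla ∩ Farrukh: 09:00–10:00, 12:45–13:15.
Jamal ∩ Tomás ∩ Isla ∩ Farrukh ∩ Rania: 09:00–10:00, 13:00–13:15.
Windows ≥ 45 min: 09:00–10:00.
Latest start in the last window 09:00–10:00 is 10:00 − 45 min = 09:15.

09:15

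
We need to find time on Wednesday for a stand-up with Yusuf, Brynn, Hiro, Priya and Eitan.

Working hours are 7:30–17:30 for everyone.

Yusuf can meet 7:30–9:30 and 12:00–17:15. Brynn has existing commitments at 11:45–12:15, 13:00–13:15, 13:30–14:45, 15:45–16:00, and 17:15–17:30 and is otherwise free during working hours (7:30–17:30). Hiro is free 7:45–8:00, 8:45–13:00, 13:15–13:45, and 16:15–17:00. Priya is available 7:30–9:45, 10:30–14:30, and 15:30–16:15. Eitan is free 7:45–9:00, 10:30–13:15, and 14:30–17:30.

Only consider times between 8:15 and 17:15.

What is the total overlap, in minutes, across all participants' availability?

Brynn free within 07:30–17:30: 07:30–11:45, 12:15–13:00, 13:15–13:30, 14:45–15:45, 16:00–17:15.
Yusuf ∩ Brynn: 07:30–09:30, 12:15–13:00, 13:15–13:30, 14:45–15:45, 16:00–17:15.
Yusuf ∩ Brynn ∩ Hiro: 07:45–08:00, 08:45–09:30, 12:15–13:00, 13:15–13:30, 16:15–17:00.
Yusuf ∩ Brynn ∩ Hiro ∩ Priya: 07:45–08:00, 08:45–09:30, 12:15–13:00, 13:15–13:30.
Yusuf ∩ Brynn ∩ Hiro ∩ Priya ∩ Eitan: 07:45–08:00, 08:45–09:00, 12:15–13:00.
Restricted to 08:15–17:15: 08:45–09:00, 12:15–13:00.
Total common minutes: 15 + 45 = 60.

60 minutes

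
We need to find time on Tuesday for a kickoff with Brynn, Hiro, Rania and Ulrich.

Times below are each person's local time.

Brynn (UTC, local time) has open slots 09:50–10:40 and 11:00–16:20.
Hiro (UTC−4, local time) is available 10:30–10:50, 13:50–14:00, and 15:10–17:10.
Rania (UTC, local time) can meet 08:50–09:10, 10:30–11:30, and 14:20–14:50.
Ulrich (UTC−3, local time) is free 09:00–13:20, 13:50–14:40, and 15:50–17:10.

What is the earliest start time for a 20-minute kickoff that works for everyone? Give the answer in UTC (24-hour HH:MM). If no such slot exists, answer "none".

Brynn → UTC: 09:50–10:40, 11:00–16:20.
Hiro → UTC: 14:30–14:50, 17:50–18:00, 19:10–21:10.
Rania → UTC: 08:50–09:10, 10:30–11:30, 14:20–14:50.
Ulrich → UTC: 12:00–16:20, 16:50–17:40, 18:50–20:10.
Brynn ∩ Hiro: 14:30–14:50.
Brynn ∩ Hiro ∩ Rania: 14:30–14:50.
Brynn ∩ Hiro ∩ Rania ∩ Ulrich: 14:30–14:50.
Windows ≥ 20 min: 14:30–14:50.
Earliest such window starts at 14:30.

14:30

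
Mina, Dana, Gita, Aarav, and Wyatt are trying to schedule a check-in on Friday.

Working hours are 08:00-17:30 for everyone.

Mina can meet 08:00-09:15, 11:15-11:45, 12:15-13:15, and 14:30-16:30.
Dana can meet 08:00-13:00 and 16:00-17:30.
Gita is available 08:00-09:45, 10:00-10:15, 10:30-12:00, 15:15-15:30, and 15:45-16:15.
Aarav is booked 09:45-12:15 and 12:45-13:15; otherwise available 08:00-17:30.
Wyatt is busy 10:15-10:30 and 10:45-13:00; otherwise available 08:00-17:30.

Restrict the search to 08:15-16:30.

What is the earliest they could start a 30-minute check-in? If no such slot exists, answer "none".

08:15

Aarav free within 08:00–17:30: 08:00–09:45, 12:15–12:45, 13:15–17:30.
Wyatt free within 08:00–17:30: 08:00–10:15, 10:30–10:45, 13:00–17:30.
Mina ∩ Dana: 08:00–09:15, 11:15–11:45, 12:15–13:00, 16:00–16:30.
Mina ∩ Dana ∩ Gita: 08:00–09:15, 11:15–11:45, 16:00–16:15.
Mina ∩ Dana ∩ Gita ∩ Aarav: 08:00–09:15, 16:00–16:15.
Mina ∩ Dana ∩ Gita ∩ Aarav ∩ Wyatt: 08:00–09:15, 16:00–16:15.
Restricted to 08:15–16:30: 08:15–09:15, 16:00–16:15.
Windows ≥ 30 min: 08:15–09:15.
Earliest such window starts at 08:15.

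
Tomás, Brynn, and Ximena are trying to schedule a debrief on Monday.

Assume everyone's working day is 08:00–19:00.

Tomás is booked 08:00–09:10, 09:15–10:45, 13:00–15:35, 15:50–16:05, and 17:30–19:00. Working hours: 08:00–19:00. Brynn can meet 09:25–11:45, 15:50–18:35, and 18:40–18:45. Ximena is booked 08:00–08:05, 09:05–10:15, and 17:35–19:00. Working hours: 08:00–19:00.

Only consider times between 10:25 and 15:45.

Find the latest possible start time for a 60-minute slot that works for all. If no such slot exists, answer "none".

10:45

Tomás free within 08:00–19:00: 09:10–09:15, 10:45–13:00, 15:35–15:50, 16:05–17:30.
Ximena free within 08:00–19:00: 08:05–09:05, 10:15–17:35.
Tomás ∩ Brynn: 10:45–11:45, 16:05–17:30.
Tomás ∩ Brynn ∩ Ximena: 10:45–11:45, 16:05–17:30.
Restricted to 10:25–15:45: 10:45–11:45.
Windows ≥ 60 min: 10:45–11:45.
Latest start in the last window 10:45–11:45 is 11:45 − 60 min = 10:45.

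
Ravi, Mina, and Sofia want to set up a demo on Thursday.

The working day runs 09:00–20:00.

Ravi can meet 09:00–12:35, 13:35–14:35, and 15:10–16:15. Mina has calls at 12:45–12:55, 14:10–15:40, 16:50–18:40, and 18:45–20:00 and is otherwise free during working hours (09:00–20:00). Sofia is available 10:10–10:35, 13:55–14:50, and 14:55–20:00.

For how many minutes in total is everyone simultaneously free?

75 minutes

Mina free within 09:00–20:00: 09:00–12:45, 12:55–14:10, 15:40–16:50, 18:40–18:45.
Ravi ∩ Mina: 09:00–12:35, 13:35–14:10, 15:40–16:15.
Ravi ∩ Mina ∩ Sofia: 10:10–10:35, 13:55–14:10, 15:40–16:15.
Total common minutes: 25 + 15 + 35 = 75.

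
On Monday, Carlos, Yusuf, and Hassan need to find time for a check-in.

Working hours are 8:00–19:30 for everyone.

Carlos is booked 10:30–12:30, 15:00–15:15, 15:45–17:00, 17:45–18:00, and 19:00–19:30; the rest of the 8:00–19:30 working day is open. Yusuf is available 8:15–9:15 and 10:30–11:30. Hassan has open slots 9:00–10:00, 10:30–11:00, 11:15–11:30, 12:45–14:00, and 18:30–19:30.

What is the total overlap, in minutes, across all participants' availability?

Carlos free within 08:00–19:30: 08:00–10:30, 12:30–15:00, 15:15–15:45, 17:00–17:45, 18:00–19:00.
Carlos ∩ Yusuf: 08:15–09:15.
Carlos ∩ Yusuf ∩ Hassan: 09:00–09:15.
Total common minutes: 15.

15 minutes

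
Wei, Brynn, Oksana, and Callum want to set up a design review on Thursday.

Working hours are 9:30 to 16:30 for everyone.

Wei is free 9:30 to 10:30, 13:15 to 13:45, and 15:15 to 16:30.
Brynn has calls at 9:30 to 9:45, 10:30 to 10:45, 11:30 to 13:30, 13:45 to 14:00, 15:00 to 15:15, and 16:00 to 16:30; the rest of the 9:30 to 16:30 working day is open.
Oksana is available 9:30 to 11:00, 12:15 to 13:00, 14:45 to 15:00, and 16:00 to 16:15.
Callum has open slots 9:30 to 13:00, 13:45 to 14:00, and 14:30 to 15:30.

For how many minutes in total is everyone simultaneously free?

Brynn free within 09:30–16:30: 09:45–10:30, 10:45–11:30, 13:30–13:45, 14:00–15:00, 15:15–16:00.
Wei ∩ Brynn: 09:45–10:30, 13:30–13:45, 15:15–16:00.
Wei ∩ Brynn ∩ Oksana: 09:45–10:30.
Wei ∩ Brynn ∩ Oksana ∩ Callum: 09:45–10:30.
Total common minutes: 45.

45 minutes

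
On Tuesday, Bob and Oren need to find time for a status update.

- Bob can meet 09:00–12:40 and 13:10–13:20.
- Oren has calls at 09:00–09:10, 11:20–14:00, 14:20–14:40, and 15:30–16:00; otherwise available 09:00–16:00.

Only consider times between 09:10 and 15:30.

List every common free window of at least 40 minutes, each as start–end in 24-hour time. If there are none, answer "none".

09:10–11:20

Oren free within 09:00–16:00: 09:10–11:20, 14:00–14:20, 14:40–15:30.
Bob ∩ Oren: 09:10–11:20.
Restricted to 09:10–15:30: 09:10–11:20.
Windows ≥ 40 min: 09:10–11:20.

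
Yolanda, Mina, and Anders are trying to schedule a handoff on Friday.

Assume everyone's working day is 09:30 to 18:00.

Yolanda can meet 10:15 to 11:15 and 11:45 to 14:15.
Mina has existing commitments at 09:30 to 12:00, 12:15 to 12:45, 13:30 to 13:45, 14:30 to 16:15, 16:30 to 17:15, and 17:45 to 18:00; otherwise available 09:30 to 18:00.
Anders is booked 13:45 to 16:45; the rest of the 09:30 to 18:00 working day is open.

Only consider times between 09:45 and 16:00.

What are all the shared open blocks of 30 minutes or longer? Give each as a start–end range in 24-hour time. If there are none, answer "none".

12:45–13:30

Mina free within 09:30–18:00: 12:00–12:15, 12:45–13:30, 13:45–14:30, 16:15–16:30, 17:15–17:45.
Anders free within 09:30–18:00: 09:30–13:45, 16:45–18:00.
Yolanda ∩ Mina: 12:00–12:15, 12:45–13:30, 13:45–14:15.
Yolanda ∩ Mina ∩ Anders: 12:00–12:15, 12:45–13:30.
Restricted to 09:45–16:00: 12:00–12:15, 12:45–13:30.
Windows ≥ 30 min: 12:45–13:30.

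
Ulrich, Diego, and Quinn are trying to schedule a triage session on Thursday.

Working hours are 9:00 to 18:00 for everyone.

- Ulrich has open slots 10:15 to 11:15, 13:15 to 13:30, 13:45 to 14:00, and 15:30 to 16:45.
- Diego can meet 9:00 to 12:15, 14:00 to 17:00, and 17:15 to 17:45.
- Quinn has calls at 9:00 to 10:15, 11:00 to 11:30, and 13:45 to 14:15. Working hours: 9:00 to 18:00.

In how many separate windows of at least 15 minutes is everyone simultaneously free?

2

Quinn free within 09:00–18:00: 10:15–11:00, 11:30–13:45, 14:15–18:00.
Ulrich ∩ Diego: 10:15–11:15, 15:30–16:45.
Ulrich ∩ Diego ∩ Quinn: 10:15–11:00, 15:30–16:45.
Windows ≥ 15 min: 10:15–11:00, 15:30–16:45.
That's 2 windows.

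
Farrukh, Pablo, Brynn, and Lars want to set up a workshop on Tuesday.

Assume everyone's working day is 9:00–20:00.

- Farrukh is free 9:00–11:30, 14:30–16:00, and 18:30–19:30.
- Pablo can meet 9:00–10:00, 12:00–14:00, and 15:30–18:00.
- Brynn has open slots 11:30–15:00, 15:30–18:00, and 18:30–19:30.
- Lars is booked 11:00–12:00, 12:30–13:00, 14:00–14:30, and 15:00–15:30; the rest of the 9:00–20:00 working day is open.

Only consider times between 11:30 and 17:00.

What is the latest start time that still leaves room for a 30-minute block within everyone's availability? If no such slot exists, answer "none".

15:30

Lars free within 09:00–20:00: 09:00–11:00, 12:00–12:30, 13:00–14:00, 14:30–15:00, 15:30–20:00.
Farrukh ∩ Pablo: 09:00–10:00, 15:30–16:00.
Farrukh ∩ Pablo ∩ Brynn: 15:30–16:00.
Farrukh ∩ Pablo ∩ Brynn ∩ Lars: 15:30–16:00.
Restricted to 11:30–17:00: 15:30–16:00.
Windows ≥ 30 min: 15:30–16:00.
Latest start in the last window 15:30–16:00 is 16:00 − 30 min = 15:30.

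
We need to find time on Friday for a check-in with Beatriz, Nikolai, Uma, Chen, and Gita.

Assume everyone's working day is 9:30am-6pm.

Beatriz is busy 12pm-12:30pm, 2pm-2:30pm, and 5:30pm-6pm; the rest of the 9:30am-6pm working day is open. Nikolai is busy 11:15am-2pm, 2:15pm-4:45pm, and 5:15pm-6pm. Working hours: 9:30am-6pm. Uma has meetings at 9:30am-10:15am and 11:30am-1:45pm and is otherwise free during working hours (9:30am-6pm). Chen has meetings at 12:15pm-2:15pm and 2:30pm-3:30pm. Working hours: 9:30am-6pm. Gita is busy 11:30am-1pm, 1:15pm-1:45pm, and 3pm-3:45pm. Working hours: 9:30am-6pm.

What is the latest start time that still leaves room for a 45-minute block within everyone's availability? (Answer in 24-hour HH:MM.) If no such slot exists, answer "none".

Beatriz free within 09:30–18:00: 09:30–12:00, 12:30–14:00, 14:30–17:30.
Nikolai free within 09:30–18:00: 09:30–11:15, 14:00–14:15, 16:45–17:15.
Uma free within 09:30–18:00: 10:15–11:30, 13:45–18:00.
Chen free within 09:30–18:00: 09:30–12:15, 14:15–14:30, 15:30–18:00.
Gita free within 09:30–18:00: 09:30–11:30, 13:00–13:15, 13:45–15:00, 15:45–18:00.
Beatriz ∩ Nikolai: 09:30–11:15, 16:45–17:15.
Beatriz ∩ Nikolai ∩ Uma: 10:15–11:15, 16:45–17:15.
Beatriz ∩ Nikolai ∩ Uma ∩ Chen: 10:15–11:15, 16:45–17:15.
Beatriz ∩ Nikolai ∩ Uma ∩ Chen ∩ Gita: 10:15–11:15, 16:45–17:15.
Windows ≥ 45 min: 10:15–11:15.
Latest start in the last window 10:15–11:15 is 11:15 − 45 min = 10:30.

10:30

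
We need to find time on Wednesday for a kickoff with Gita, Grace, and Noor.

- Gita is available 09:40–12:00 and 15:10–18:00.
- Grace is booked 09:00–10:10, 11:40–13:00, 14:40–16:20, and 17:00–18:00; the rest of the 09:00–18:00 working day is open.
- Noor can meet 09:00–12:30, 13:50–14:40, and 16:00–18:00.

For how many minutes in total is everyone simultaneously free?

Grace free within 09:00–18:00: 10:10–11:40, 13:00–14:40, 16:20–17:00.
Gita ∩ Grace: 10:10–11:40, 16:20–17:00.
Gita ∩ Grace ∩ Noor: 10:10–11:40, 16:20–17:00.
Total common minutes: 90 + 40 = 130.

130 minutes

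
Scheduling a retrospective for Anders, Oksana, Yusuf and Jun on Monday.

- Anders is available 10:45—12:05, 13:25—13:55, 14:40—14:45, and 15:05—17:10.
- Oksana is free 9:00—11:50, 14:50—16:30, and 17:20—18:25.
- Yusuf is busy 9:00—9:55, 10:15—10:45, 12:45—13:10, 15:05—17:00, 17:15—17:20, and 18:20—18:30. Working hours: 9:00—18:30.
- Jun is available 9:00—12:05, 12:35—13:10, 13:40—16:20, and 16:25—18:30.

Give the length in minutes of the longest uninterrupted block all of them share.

65 minutes

Yusuf free within 09:00–18:30: 09:55–10:15, 10:45–12:45, 13:10–15:05, 17:00–17:15, 17:20–18:20.
Anders ∩ Oksana: 10:45–11:50, 15:05–16:30.
Anders ∩ Oksana ∩ Yusuf: 10:45–11:50.
Anders ∩ Oksana ∩ Yusuf ∩ Jun: 10:45–11:50.
Single common window of 65 minutes.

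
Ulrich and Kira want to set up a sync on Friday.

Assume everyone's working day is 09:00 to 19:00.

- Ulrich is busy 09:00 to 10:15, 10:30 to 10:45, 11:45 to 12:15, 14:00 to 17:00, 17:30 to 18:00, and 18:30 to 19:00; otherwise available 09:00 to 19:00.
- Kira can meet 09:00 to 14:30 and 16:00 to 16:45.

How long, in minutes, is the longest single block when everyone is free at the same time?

Ulrich free within 09:00–19:00: 10:15–10:30, 10:45–11:45, 12:15–14:00, 17:00–17:30, 18:00–18:30.
Ulrich ∩ Kira: 10:15–10:30, 10:45–11:45, 12:15–14:00.
Common window lengths: 15, 60, 105 min; longest is 105.

105 minutes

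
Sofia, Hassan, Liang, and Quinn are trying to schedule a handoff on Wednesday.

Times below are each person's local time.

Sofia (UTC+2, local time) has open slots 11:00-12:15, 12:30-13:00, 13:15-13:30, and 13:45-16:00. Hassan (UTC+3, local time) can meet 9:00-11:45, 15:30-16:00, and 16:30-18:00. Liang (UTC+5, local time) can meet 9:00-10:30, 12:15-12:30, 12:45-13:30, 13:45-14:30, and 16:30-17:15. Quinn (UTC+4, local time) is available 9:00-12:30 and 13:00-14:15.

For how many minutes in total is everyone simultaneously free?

0 minutes

Sofia → UTC: 09:00–10:15, 10:30–11:00, 11:15–11:30, 11:45–14:00.
Hassan → UTC: 06:00–08:45, 12:30–13:00, 13:30–15:00.
Liang → UTC: 04:00–05:30, 07:15–07:30, 07:45–08:30, 08:45–09:30, 11:30–12:15.
Quinn → UTC: 05:00–08:30, 09:00–10:15.
Sofia ∩ Hassan: 12:30–13:00, 13:30–14:00.
Sofia ∩ Hassan ∩ Liang: (none).
Sofia ∩ Hassan ∩ Liang ∩ Quinn: (none).
Total common minutes: 0.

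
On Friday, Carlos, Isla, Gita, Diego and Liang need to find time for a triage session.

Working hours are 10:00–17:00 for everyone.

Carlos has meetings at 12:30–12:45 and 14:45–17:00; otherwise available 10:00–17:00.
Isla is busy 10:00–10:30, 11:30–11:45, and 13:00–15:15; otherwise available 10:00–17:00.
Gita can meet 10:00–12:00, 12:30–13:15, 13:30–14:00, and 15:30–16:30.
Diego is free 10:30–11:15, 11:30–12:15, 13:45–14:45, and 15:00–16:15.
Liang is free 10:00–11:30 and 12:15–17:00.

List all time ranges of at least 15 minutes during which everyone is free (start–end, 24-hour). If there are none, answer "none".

10:30–11:15

Carlos free within 10:00–17:00: 10:00–12:30, 12:45–14:45.
Isla free within 10:00–17:00: 10:30–11:30, 11:45–13:00, 15:15–17:00.
Carlos ∩ Isla: 10:30–11:30, 11:45–12:30, 12:45–13:00.
Carlos ∩ Isla ∩ Gita: 10:30–11:30, 11:45–12:00, 12:45–13:00.
Carlos ∩ Isla ∩ Gita ∩ Diego: 10:30–11:15, 11:45–12:00.
Carlos ∩ Isla ∩ Gita ∩ Diego ∩ Liang: 10:30–11:15.
Windows ≥ 15 min: 10:30–11:15.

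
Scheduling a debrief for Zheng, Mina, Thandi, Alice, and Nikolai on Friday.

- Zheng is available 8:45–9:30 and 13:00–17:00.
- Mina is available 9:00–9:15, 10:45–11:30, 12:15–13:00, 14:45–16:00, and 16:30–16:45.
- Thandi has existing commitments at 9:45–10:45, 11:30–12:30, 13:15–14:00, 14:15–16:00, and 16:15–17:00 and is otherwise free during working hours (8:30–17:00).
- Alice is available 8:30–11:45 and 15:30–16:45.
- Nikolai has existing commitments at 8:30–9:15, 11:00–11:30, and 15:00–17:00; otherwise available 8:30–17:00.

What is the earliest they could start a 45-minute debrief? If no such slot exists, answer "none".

none

Thandi free within 08:30–17:00: 08:30–09:45, 10:45–11:30, 12:30–13:15, 14:00–14:15, 16:00–16:15.
Nikolai free within 08:30–17:00: 09:15–11:00, 11:30–15:00.
Zheng ∩ Mina: 09:00–09:15, 14:45–16:00, 16:30–16:45.
Zheng ∩ Mina ∩ Thandi: 09:00–09:15.
Zheng ∩ Mina ∩ Thandi ∩ Alice: 09:00–09:15.
Zheng ∩ Mina ∩ Thandi ∩ Alice ∩ Nikolai: (none).
Windows ≥ 45 min: (none).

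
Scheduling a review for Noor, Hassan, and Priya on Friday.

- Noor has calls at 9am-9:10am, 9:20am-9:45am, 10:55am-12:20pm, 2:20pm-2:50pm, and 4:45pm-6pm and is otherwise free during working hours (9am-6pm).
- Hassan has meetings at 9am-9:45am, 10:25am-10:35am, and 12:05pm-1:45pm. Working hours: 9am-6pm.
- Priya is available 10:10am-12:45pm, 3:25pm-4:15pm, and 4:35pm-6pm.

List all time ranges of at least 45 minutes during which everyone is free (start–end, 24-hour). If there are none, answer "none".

15:25–16:15

Noor free within 09:00–18:00: 09:10–09:20, 09:45–10:55, 12:20–14:20, 14:50–16:45.
Hassan free within 09:00–18:00: 09:45–10:25, 10:35–12:05, 13:45–18:00.
Noor ∩ Hassan: 09:45–10:25, 10:35–10:55, 13:45–14:20, 14:50–16:45.
Noor ∩ Hassan ∩ Priya: 10:10–10:25, 10:35–10:55, 15:25–16:15, 16:35–16:45.
Windows ≥ 45 min: 15:25–16:15.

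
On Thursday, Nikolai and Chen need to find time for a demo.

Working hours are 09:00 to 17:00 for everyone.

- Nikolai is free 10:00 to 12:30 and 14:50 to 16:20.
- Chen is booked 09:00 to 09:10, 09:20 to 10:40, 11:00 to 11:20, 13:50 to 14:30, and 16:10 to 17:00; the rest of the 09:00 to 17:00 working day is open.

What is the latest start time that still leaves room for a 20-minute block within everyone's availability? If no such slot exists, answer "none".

15:50

Chen free within 09:00–17:00: 09:10–09:20, 10:40–11:00, 11:20–13:50, 14:30–16:10.
Nikolai ∩ Chen: 10:40–11:00, 11:20–12:30, 14:50–16:10.
Windows ≥ 20 min: 10:40–11:00, 11:20–12:30, 14:50–16:10.
Latest start in the last window 14:50–16:10 is 16:10 − 20 min = 15:50.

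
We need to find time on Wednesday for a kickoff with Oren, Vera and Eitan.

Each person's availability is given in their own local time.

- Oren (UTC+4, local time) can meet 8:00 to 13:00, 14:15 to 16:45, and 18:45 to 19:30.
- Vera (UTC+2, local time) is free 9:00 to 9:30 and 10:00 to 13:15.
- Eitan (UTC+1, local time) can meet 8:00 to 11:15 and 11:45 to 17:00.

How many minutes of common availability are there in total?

120 minutes

Oren → UTC: 04:00–09:00, 10:15–12:45, 14:45–15:30.
Vera → UTC: 07:00–07:30, 08:00–11:15.
Eitan → UTC: 07:00–10:15, 10:45–16:00.
Oren ∩ Vera: 07:00–07:30, 08:00–09:00, 10:15–11:15.
Oren ∩ Vera ∩ Eitan: 07:00–07:30, 08:00–09:00, 10:45–11:15.
Total common minutes: 30 + 60 + 30 = 120.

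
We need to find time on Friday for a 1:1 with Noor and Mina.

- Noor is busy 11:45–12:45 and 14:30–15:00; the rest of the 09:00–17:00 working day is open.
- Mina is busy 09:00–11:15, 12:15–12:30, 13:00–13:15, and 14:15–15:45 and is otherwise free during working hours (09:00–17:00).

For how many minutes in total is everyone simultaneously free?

Noor free within 09:00–17:00: 09:00–11:45, 12:45–14:30, 15:00–17:00.
Mina free within 09:00–17:00: 11:15–12:15, 12:30–13:00, 13:15–14:15, 15:45–17:00.
Noor ∩ Mina: 11:15–11:45, 12:45–13:00, 13:15–14:15, 15:45–17:00.
Total common minutes: 30 + 15 + 60 + 75 = 180.

180 minutes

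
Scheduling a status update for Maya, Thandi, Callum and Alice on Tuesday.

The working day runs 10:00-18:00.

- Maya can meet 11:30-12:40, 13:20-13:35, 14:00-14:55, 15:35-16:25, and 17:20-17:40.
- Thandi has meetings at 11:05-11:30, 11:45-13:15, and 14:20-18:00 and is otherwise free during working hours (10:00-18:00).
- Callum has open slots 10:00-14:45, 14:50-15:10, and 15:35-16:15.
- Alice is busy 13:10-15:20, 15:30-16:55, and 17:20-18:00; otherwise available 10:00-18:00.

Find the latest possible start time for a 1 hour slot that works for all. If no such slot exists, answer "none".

none

Thandi free within 10:00–18:00: 10:00–11:05, 11:30–11:45, 13:15–14:20.
Alice free within 10:00–18:00: 10:00–13:10, 15:20–15:30, 16:55–17:20.
Maya ∩ Thandi: 11:30–11:45, 13:20–13:35, 14:00–14:20.
Maya ∩ Thandi ∩ Callum: 11:30–11:45, 13:20–13:35, 14:00–14:20.
Maya ∩ Thandi ∩ Callum ∩ Alice: 11:30–11:45.
Windows ≥ 60 min: (none).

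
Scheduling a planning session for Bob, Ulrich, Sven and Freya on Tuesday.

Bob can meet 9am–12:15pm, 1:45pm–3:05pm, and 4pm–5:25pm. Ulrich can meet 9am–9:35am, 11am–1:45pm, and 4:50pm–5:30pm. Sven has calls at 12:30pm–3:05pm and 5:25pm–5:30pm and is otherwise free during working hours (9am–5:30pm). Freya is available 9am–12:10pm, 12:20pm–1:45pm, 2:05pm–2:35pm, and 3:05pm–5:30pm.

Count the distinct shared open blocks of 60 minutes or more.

1

Sven free within 09:00–17:30: 09:00–12:30, 15:05–17:25.
Bob ∩ Ulrich: 09:00–09:35, 11:00–12:15, 16:50–17:25.
Bob ∩ Ulrich ∩ Sven: 09:00–09:35, 11:00–12:15, 16:50–17:25.
Bob ∩ Ulrich ∩ Sven ∩ Freya: 09:00–09:35, 11:00–12:10, 16:50–17:25.
Windows ≥ 60 min: 11:00–12:10.
That's 1 window.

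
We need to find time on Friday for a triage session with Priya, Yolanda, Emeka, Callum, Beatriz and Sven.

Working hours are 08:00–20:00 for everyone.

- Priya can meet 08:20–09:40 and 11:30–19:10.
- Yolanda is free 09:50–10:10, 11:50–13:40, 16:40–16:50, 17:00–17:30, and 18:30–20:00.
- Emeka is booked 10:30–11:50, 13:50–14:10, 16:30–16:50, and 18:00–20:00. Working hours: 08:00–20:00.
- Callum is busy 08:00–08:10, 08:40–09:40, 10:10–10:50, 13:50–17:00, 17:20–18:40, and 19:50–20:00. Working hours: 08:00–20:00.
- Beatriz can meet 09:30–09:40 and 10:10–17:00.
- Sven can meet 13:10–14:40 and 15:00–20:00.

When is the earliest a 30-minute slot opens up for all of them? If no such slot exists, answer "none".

Emeka free within 08:00–20:00: 08:00–10:30, 11:50–13:50, 14:10–16:30, 16:50–18:00.
Callum free within 08:00–20:00: 08:10–08:40, 09:40–10:10, 10:50–13:50, 17:00–17:20, 18:40–19:50.
Priya ∩ Yolanda: 11:50–13:40, 16:40–16:50, 17:00–17:30, 18:30–19:10.
Priya ∩ Yolanda ∩ Emeka: 11:50–13:40, 17:00–17:30.
Priya ∩ Yolanda ∩ Emeka ∩ Callum: 11:50–13:40, 17:00–17:20.
Priya ∩ Yolanda ∩ Emeka ∩ Callum ∩ Beatriz: 11:50–13:40.
Priya ∩ Yolanda ∩ Emeka ∩ Callum ∩ Beatriz ∩ Sven: 13:10–13:40.
Windows ≥ 30 min: 13:10–13:40.
Earliest such window starts at 13:10.

13:10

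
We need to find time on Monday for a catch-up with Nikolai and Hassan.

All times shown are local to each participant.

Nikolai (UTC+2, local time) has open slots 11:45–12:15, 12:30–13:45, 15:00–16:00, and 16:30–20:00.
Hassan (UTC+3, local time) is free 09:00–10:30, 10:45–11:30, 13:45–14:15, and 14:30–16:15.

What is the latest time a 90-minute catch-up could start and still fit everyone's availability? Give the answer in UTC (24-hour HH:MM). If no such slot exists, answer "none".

Nikolai → UTC: 09:45–10:15, 10:30–11:45, 13:00–14:00, 14:30–18:00.
Hassan → UTC: 06:00–07:30, 07:45–08:30, 10:45–11:15, 11:30–13:15.
Nikolai ∩ Hassan: 10:45–11:15, 11:30–11:45, 13:00–13:15.
Windows ≥ 90 min: (none).

none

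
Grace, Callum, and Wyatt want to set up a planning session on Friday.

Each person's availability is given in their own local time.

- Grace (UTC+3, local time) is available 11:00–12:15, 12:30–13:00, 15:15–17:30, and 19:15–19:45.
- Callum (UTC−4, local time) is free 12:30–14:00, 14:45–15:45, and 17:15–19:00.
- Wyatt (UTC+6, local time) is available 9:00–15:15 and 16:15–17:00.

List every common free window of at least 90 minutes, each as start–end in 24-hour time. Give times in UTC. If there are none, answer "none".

Grace → UTC: 08:00–09:15, 09:30–10:00, 12:15–14:30, 16:15–16:45.
Callum → UTC: 16:30–18:00, 18:45–19:45, 21:15–23:00.
Wyatt → UTC: 03:00–09:15, 10:15–11:00.
Grace ∩ Callum: 16:30–16:45.
Grace ∩ Callum ∩ Wyatt: (none).
Windows ≥ 90 min: (none).

none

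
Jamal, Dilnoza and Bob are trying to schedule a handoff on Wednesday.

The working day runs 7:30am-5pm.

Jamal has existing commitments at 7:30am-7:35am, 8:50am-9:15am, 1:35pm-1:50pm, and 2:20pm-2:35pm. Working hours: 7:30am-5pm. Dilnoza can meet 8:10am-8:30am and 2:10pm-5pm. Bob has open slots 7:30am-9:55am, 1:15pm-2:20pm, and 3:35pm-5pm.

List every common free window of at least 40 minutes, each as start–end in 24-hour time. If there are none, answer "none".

Jamal free within 07:30–17:00: 07:35–08:50, 09:15–13:35, 13:50–14:20, 14:35–17:00.
Jamal ∩ Dilnoza: 08:10–08:30, 14:10–14:20, 14:35–17:00.
Jamal ∩ Dilnoza ∩ Bob: 08:10–08:30, 14:10–14:20, 15:35–17:00.
Windows ≥ 40 min: 15:35–17:00.

15:35–17:00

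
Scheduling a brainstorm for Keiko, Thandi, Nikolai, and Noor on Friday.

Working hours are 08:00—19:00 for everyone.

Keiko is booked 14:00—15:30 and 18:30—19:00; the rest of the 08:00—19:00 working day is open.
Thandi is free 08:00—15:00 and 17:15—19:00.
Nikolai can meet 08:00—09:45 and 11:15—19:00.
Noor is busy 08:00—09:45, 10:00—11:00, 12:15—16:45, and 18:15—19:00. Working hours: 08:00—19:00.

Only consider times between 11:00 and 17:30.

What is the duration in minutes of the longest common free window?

Keiko free within 08:00–19:00: 08:00–14:00, 15:30–18:30.
Noor free within 08:00–19:00: 09:45–10:00, 11:00–12:15, 16:45–18:15.
Keiko ∩ Thandi: 08:00–14:00, 17:15–18:30.
Keiko ∩ Thandi ∩ Nikolai: 08:00–09:45, 11:15–14:00, 17:15–18:30.
Keiko ∩ Thandi ∩ Nikolai ∩ Noor: 11:15–12:15, 17:15–18:15.
Restricted to 11:00–17:30: 11:15–12:15, 17:15–17:30.
Common window lengths: 60, 15 min; longest is 60.

60 minutes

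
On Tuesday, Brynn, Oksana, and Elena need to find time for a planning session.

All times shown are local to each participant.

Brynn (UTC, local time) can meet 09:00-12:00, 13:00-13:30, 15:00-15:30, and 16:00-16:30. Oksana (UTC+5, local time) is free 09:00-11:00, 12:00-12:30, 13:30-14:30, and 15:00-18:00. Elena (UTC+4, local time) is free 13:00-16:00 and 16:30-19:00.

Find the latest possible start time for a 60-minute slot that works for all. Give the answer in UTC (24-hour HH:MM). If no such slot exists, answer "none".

Brynn → UTC: 09:00–12:00, 13:00–13:30, 15:00–15:30, 16:00–16:30.
Oksana → UTC: 04:00–06:00, 07:00–07:30, 08:30–09:30, 10:00–13:00.
Elena → UTC: 09:00–12:00, 12:30–15:00.
Brynn ∩ Oksana: 09:00–09:30, 10:00–12:00.
Brynn ∩ Oksana ∩ Elena: 09:00–09:30, 10:00–12:00.
Windows ≥ 60 min: 10:00–12:00.
Latest start in the last window 10:00–12:00 is 12:00 − 60 min = 11:00.

11:00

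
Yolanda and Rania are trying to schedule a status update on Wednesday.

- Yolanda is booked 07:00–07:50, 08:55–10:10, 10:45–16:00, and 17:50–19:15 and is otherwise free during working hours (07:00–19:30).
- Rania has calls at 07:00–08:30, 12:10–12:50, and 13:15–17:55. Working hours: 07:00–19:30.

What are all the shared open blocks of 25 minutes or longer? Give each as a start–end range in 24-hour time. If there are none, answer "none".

Yolanda free within 07:00–19:30: 07:50–08:55, 10:10–10:45, 16:00–17:50, 19:15–19:30.
Rania free within 07:00–19:30: 08:30–12:10, 12:50–13:15, 17:55–19:30.
Yolanda ∩ Rania: 08:30–08:55, 10:10–10:45, 19:15–19:30.
Windows ≥ 25 min: 08:30–08:55, 10:10–10:45.

08:30–08:55, 10:10–10:45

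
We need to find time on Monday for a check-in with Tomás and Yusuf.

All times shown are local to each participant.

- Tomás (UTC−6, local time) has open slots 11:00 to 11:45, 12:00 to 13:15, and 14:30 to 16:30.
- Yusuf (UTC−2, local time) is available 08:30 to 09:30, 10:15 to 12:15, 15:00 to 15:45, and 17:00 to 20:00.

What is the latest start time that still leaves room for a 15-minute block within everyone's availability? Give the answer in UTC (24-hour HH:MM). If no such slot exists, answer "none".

Tomás → UTC: 17:00–17:45, 18:00–19:15, 20:30–22:30.
Yusuf → UTC: 10:30–11:30, 12:15–14:15, 17:00–17:45, 19:00–22:00.
Tomás ∩ Yusuf: 17:00–17:45, 19:00–19:15, 20:30–22:00.
Windows ≥ 15 min: 17:00–17:45, 19:00–19:15, 20:30–22:00.
Latest start in the last window 20:30–22:00 is 22:00 − 15 min = 21:45.

21:45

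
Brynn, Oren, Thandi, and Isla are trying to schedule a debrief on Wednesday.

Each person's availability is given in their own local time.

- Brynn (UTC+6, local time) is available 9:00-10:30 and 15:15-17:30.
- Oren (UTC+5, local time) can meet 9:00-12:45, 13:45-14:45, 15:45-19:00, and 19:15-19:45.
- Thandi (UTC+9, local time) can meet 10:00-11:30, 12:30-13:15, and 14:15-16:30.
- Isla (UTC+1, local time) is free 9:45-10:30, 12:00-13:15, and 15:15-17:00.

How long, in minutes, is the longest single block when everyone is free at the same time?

0 minutes

Brynn → UTC: 03:00–04:30, 09:15–11:30.
Oren → UTC: 04:00–07:45, 08:45–09:45, 10:45–14:00, 14:15–14:45.
Thandi → UTC: 01:00–02:30, 03:30–04:15, 05:15–07:30.
Isla → UTC: 08:45–09:30, 11:00–12:15, 14:15–16:00.
Brynn ∩ Oren: 04:00–04:30, 09:15–09:45, 10:45–11:30.
Brynn ∩ Oren ∩ Thandi: 04:00–04:15.
Brynn ∩ Oren ∩ Thandi ∩ Isla: (none).
No common window.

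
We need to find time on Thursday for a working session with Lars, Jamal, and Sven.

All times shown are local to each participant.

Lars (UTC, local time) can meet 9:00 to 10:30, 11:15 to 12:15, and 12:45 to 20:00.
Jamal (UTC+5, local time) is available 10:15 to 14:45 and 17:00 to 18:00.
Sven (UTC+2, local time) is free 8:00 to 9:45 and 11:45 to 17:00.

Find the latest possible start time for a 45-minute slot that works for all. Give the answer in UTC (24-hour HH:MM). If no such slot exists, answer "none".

none

Lars → UTC: 09:00–10:30, 11:15–12:15, 12:45–20:00.
Jamal → UTC: 05:15–09:45, 12:00–13:00.
Sven → UTC: 06:00–07:45, 09:45–15:00.
Lars ∩ Jamal: 09:00–09:45, 12:00–12:15, 12:45–13:00.
Lars ∩ Jamal ∩ Sven: 12:00–12:15, 12:45–13:00.
Windows ≥ 45 min: (none).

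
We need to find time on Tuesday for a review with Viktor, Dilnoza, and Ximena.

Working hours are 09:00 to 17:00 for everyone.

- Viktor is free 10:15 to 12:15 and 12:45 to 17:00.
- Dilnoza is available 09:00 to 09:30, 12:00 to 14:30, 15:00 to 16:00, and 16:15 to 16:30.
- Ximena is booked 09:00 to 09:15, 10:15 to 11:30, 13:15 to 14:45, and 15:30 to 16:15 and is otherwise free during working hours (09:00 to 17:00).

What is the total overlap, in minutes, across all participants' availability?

Ximena free within 09:00–17:00: 09:15–10:15, 11:30–13:15, 14:45–15:30, 16:15–17:00.
Viktor ∩ Dilnoza: 12:00–12:15, 12:45–14:30, 15:00–16:00, 16:15–16:30.
Viktor ∩ Dilnoza ∩ Ximena: 12:00–12:15, 12:45–13:15, 15:00–15:30, 16:15–16:30.
Total common minutes: 15 + 30 + 30 + 15 = 90.

90 minutes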